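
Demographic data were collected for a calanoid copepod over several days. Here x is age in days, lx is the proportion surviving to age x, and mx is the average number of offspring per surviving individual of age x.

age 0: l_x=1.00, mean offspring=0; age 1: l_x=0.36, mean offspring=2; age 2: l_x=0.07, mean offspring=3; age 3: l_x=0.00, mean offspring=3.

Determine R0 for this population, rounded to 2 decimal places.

lx·mx by age: 0, 0.72, 0.21, 0
R0 = Σ lx·mx = 0.93 → 0.93

0.93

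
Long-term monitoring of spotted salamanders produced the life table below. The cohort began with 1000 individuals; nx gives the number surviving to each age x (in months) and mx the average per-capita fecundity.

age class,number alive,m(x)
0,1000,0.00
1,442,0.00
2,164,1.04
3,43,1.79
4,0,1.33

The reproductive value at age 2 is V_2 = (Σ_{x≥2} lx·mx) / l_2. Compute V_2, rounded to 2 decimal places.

1.51

lx = nx/n0 = nx/1000: 1, 0.442, 0.164, 0.043, 0
lx·mx for x ≥ 2: 0.17056, 0.07697, 0 → sum = 0.24753
V_2 = 0.24753 / l_2 = 0.24753 / 0.164 = 1.509329… → 1.51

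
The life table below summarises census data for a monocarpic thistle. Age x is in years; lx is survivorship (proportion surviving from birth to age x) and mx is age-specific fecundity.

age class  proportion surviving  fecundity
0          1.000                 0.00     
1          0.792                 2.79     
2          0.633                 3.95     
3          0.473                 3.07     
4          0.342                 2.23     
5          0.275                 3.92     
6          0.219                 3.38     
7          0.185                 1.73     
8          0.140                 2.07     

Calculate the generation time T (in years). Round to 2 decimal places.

lx·mx: 0, 2.20968, 2.50035, 1.45211, 0.76266, 1.078, 0.74022, 0.32005, 0.2898 → R0 = 9.35287
x·lx·mx: 0, 2.20968, 5.0007, 4.35633, 3.05064, 5.39, 4.44132, 2.24035, 2.3184 → Σ = 29.00742
T = 29.00742 / 9.35287 = 3.101446… → 3.10

3.10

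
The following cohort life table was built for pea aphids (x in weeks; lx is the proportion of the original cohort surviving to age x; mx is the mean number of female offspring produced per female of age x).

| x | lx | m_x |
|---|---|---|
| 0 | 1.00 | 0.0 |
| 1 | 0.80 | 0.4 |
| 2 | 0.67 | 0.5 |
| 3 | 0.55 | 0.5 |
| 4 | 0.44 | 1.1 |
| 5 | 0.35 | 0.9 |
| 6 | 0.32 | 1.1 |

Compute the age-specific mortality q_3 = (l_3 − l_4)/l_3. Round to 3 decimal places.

q_3 = (l_3 − l_4) / l_3 = (0.55 − 0.44) / 0.55
     = 0.11 / 0.55 = 0.2 → 0.200

0.200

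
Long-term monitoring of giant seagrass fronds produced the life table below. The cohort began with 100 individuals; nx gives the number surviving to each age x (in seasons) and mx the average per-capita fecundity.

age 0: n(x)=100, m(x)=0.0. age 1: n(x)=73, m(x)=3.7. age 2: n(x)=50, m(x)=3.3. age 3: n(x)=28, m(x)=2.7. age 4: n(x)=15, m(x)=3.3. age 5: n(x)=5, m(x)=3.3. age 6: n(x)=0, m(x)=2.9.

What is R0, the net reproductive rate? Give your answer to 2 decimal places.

lx = nx/n0 = nx/100: 1, 0.73, 0.5, 0.28, 0.15, 0.05, 0
lx·mx by age: 0, 2.701, 1.65, 0.756, 0.495, 0.165, 0
R0 = Σ lx·mx = 5.767 → 5.77

5.77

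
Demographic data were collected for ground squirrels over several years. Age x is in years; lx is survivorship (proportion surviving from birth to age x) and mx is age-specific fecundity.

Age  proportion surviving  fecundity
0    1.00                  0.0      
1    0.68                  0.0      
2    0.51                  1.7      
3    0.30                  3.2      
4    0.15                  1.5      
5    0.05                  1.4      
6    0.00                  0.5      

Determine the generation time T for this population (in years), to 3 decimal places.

2.763

lx·mx: 0, 0, 0.867, 0.96, 0.225, 0.07, 0 → R0 = 2.122
x·lx·mx: 0, 0, 1.734, 2.88, 0.9, 0.35, 0 → Σ = 5.864
T = 5.864 / 2.122 = 2.763431… → 2.763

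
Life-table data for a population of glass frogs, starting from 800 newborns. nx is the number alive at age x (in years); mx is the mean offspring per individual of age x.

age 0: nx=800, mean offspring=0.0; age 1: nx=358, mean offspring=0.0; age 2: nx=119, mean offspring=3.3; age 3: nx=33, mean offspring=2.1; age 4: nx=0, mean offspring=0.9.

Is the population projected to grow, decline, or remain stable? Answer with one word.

lx = nx/n0 = nx/800: 1, 0.4475, 0.14875, 0.04125, 0
R0 = Σ lx·mx = 0 + 0 + 0.490875 + 0.086625 + 0 = 0.5775
R0 < 1, so the population is declining.

declining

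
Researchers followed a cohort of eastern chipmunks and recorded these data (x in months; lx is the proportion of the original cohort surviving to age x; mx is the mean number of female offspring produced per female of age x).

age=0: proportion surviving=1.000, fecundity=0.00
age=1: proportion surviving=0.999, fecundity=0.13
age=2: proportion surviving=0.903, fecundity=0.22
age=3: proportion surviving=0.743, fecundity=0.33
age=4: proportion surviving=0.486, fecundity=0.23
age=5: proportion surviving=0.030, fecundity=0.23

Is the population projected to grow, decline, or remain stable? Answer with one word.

declining

R0 = Σ lx·mx = 0 + 0.12987 + 0.19866 + 0.24519 + 0.11178 + 0.0069 = 0.6924
R0 < 1, so the population is declining.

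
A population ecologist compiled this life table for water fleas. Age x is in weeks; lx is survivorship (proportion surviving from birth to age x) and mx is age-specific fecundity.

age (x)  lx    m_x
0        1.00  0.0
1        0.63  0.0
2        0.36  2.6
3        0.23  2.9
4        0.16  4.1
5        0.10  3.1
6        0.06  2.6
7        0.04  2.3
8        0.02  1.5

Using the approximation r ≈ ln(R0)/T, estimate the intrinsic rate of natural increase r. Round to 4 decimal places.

0.3019

R0 = Σ lx·mx = 0 + 0 + 0.936 + 0.667 + 0.656 + 0.31 + 0.156 + 0.092 + 0.03 = 2.847
Σ x·lx·mx = 9.867; T = 9.867/2.847 = 3.46575…
r ≈ ln(R0)/T = ln(2.847)/3.46575… = 0.301887… → 0.3019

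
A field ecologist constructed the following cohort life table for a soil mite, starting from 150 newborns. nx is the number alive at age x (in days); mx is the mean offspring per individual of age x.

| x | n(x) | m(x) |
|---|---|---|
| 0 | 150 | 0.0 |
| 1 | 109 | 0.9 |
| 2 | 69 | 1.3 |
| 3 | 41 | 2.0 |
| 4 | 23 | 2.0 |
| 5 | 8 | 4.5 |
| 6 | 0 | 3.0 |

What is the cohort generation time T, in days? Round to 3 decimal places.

lx = nx/n0 = nx/150: 1, 0.72667…, 0.46, 0.27333…, 0.15333…, 0.05333…, 0
lx·mx: 0, 0.654…, 0.598, 0.546667…, 0.306667…, 0.24…, 0 → R0 = 2.345333…
x·lx·mx: 0, 0.654…, 1.196, 1.64…, 1.226667…, 1.2…, 0 → Σ = 5.916667…
T = 5.916667… / 2.345333… = 2.52274… → 2.523

2.523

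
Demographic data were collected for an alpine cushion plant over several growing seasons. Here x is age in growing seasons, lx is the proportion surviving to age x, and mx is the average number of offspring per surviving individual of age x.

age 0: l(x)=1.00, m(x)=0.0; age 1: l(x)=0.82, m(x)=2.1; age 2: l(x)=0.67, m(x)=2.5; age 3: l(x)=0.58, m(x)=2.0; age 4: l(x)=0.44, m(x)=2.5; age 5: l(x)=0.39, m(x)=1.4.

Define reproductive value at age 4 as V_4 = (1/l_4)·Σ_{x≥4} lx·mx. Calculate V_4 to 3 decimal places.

lx·mx for x ≥ 4: 1.1, 0.546 → sum = 1.646
V_4 = 1.646 / l_4 = 1.646 / 0.44 = 3.740909… → 3.741

3.741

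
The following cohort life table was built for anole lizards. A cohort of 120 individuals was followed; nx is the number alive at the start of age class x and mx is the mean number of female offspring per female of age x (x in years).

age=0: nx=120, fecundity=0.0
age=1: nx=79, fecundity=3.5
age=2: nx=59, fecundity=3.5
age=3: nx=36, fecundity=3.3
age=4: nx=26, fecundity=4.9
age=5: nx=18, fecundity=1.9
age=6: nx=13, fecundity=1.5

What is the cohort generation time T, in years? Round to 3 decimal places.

2.355

lx = nx/n0 = nx/120: 1, 0.65833…, 0.49167…, 0.3, 0.21667…, 0.15, 0.10833…
lx·mx: 0, 2.304167…, 1.720833…, 0.99, 1.061667…, 0.285, 0.1625… → R0 = 6.524167…
x·lx·mx: 0, 2.304167…, 3.441667…, 2.97, 4.246667…, 1.425, 0.975… → Σ = 15.3625…
T = 15.3625… / 6.524167… = 2.354707… → 2.355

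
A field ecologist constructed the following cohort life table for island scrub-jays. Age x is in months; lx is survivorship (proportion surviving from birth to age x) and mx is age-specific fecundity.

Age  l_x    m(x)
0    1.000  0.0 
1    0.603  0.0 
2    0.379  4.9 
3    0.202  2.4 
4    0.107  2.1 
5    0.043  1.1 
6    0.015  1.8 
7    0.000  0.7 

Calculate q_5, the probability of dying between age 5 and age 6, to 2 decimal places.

q_5 = (l_5 − l_6) / l_5 = (0.043 − 0.015) / 0.043
     = 0.028 / 0.043 = 0.651163… → 0.65

0.65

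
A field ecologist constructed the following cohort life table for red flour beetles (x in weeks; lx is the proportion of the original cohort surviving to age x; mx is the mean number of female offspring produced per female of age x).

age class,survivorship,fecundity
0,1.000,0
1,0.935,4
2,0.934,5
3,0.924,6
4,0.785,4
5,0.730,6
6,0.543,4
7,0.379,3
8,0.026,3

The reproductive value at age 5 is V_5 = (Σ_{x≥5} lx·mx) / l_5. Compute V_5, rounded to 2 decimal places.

lx·mx for x ≥ 5: 4.38, 2.172, 1.137, 0.078 → sum = 7.767
V_5 = 7.767 / l_5 = 7.767 / 0.73 = 10.639726… → 10.64

10.64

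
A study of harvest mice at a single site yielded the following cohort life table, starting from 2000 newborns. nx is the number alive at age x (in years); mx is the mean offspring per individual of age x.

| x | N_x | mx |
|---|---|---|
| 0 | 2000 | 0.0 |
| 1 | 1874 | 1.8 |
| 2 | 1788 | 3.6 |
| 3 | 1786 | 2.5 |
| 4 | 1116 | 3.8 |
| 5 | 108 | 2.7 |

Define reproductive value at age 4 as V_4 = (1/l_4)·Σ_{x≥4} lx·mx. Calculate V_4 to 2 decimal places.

lx = nx/n0 = nx/2000: 1, 0.937, 0.894, 0.893, 0.558, 0.054
lx·mx for x ≥ 4: 2.1204, 0.1458 → sum = 2.2662
V_4 = 2.2662 / l_4 = 2.2662 / 0.558 = 4.06129… → 4.06

4.06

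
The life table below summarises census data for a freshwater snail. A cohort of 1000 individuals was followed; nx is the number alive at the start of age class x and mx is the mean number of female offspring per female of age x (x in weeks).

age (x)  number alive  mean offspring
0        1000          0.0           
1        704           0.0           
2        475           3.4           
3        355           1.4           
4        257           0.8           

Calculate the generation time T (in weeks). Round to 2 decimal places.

2.39

lx = nx/n0 = nx/1000: 1, 0.704, 0.475, 0.355, 0.257
lx·mx: 0, 0, 1.615, 0.497, 0.2056 → R0 = 2.3176
x·lx·mx: 0, 0, 3.23, 1.491, 0.8224 → Σ = 5.5434
T = 5.5434 / 2.3176 = 2.391871… → 2.39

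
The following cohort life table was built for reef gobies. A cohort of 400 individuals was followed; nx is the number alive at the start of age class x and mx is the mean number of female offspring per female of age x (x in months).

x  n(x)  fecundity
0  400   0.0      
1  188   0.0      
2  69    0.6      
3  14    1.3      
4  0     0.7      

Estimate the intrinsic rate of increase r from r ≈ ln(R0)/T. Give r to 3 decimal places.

-0.826

lx = nx/n0 = nx/400: 1, 0.47, 0.1725, 0.035, 0
R0 = Σ lx·mx = 0 + 0 + 0.1035 + 0.0455 + 0 = 0.149
Σ x·lx·mx = 0.3435; T = 0.3435/0.149 = 2.30537…
r ≈ ln(R0)/T = ln(0.149)/2.30537… = -0.82582… → -0.826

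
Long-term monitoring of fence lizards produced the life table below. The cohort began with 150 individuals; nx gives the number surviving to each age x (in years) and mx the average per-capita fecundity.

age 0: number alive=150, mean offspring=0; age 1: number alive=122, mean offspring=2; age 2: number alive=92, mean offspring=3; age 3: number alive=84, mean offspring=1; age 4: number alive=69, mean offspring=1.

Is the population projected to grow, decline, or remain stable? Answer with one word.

lx = nx/n0 = nx/150: 1, 0.81333…, 0.61333…, 0.56, 0.46
R0 = Σ lx·mx = 0 + 1.626667… + 1.84… + 0.56 + 0.46 = 4.486667…
R0 > 1, so the population is growing.

growing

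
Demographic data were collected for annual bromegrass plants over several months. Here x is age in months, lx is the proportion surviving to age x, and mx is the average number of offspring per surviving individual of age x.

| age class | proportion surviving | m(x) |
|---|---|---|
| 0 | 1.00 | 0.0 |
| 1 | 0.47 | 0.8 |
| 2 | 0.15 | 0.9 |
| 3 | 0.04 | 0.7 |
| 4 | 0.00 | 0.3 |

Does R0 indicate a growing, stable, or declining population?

declining

R0 = Σ lx·mx = 0 + 0.376 + 0.135 + 0.028 + 0 = 0.539
R0 < 1, so the population is declining.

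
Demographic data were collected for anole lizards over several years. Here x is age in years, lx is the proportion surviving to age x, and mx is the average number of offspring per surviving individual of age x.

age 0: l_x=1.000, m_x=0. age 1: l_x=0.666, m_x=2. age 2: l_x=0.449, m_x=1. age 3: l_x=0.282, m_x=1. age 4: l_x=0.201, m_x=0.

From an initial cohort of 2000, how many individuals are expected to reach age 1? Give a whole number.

Expected survivors = N0 · l_1 = 2000 × 0.666 = 1332 → 1332

1332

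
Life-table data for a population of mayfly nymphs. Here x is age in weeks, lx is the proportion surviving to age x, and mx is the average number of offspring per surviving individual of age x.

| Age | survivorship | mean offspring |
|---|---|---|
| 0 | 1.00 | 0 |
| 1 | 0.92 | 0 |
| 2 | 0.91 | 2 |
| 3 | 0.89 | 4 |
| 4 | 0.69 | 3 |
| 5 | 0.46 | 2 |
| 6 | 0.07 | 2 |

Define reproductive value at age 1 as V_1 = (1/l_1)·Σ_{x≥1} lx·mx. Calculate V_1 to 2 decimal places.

9.25

lx·mx for x ≥ 1: 0, 1.82, 3.56, 2.07, 0.92, 0.14 → sum = 8.51
V_1 = 8.51 / l_1 = 8.51 / 0.92 = 9.25 → 9.25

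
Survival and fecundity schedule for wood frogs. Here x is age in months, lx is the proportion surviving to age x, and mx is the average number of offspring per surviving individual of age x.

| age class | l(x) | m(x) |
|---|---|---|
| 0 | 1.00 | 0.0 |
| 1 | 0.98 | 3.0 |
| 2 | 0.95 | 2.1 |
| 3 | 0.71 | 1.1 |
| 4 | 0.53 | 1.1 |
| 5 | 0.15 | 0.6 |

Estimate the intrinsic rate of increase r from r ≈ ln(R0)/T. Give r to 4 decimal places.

R0 = Σ lx·mx = 0 + 2.94 + 1.995 + 0.781 + 0.583 + 0.09 = 6.389
Σ x·lx·mx = 12.055; T = 12.055/6.389 = 1.88684…
r ≈ ln(R0)/T = ln(6.389)/1.88684… = 0.982903… → 0.9829

0.9829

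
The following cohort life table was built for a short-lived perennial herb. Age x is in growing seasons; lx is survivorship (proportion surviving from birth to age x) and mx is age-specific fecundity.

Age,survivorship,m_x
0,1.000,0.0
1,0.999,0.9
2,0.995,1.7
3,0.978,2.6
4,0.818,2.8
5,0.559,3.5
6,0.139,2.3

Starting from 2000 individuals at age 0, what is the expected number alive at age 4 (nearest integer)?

1636

Expected survivors = N0 · l_4 = 2000 × 0.818 = 1636 → 1636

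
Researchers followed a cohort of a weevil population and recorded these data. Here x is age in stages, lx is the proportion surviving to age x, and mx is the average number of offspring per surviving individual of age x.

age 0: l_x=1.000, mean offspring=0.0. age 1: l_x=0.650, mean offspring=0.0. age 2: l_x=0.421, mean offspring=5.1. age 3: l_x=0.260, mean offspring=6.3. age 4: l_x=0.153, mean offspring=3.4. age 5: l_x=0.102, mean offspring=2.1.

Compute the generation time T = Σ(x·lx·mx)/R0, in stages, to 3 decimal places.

lx·mx: 0, 0, 2.1471, 1.638, 0.5202, 0.2142 → R0 = 4.5195
x·lx·mx: 0, 0, 4.2942, 4.914, 2.0808, 1.071 → Σ = 12.36
T = 12.36 / 4.5195 = 2.734816… → 2.735

2.735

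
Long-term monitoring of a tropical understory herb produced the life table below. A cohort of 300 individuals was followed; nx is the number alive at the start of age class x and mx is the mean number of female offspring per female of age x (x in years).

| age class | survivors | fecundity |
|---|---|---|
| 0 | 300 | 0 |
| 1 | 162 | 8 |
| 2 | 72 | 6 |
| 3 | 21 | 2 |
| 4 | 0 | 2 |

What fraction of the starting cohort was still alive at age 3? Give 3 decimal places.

l_3 = n_3/n_0 = 21/300 = 0.07 → 0.070

0.070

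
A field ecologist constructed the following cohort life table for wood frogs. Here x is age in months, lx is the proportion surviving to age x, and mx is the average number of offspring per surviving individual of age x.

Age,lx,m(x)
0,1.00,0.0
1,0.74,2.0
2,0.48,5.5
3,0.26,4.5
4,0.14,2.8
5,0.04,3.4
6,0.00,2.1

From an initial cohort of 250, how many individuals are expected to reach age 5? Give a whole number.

10

Expected survivors = N0 · l_5 = 250 × 0.04 = 10 → 10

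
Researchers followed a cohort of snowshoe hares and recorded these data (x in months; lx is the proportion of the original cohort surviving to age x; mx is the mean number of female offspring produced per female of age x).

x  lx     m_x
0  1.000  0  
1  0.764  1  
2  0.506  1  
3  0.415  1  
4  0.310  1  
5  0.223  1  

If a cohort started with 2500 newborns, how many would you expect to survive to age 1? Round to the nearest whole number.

Expected survivors = N0 · l_1 = 2500 × 0.764 = 1910 → 1910

1910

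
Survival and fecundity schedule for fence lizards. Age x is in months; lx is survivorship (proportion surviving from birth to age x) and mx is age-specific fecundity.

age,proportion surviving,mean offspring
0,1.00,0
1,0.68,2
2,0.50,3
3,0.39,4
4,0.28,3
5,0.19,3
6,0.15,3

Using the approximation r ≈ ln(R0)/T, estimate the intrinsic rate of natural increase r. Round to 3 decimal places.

0.643

R0 = Σ lx·mx = 0 + 1.36 + 1.5 + 1.56 + 0.84 + 0.57 + 0.45 = 6.28
Σ x·lx·mx = 17.95; T = 17.95/6.28 = 2.85828…
r ≈ ln(R0)/T = ln(6.28)/2.85828… = 0.64282… → 0.643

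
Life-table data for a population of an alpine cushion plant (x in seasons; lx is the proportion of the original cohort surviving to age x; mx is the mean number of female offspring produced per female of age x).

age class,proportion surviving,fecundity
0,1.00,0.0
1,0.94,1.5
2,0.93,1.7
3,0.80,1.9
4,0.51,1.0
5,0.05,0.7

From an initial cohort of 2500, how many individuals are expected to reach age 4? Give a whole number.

1275

Expected survivors = N0 · l_4 = 2500 × 0.51 = 1275 → 1275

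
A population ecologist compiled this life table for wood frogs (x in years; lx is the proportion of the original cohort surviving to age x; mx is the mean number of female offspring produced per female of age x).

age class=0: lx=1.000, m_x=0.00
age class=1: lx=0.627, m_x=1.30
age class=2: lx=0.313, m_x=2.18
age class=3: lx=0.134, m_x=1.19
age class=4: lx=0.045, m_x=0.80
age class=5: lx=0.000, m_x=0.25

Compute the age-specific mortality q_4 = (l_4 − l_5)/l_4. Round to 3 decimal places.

1.000

q_4 = (l_4 − l_5) / l_4 = (0.045 − 0) / 0.045
     = 0.045 / 0.045 = 1 → 1.000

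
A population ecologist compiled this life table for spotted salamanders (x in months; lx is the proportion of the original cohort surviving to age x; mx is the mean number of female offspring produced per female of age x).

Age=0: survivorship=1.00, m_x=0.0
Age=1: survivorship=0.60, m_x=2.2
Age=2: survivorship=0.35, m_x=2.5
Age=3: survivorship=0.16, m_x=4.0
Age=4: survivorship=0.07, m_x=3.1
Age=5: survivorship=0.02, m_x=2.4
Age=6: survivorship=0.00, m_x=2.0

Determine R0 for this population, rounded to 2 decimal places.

3.10

lx·mx by age: 0, 1.32, 0.875, 0.64, 0.217, 0.048, 0
R0 = Σ lx·mx = 3.1 → 3.10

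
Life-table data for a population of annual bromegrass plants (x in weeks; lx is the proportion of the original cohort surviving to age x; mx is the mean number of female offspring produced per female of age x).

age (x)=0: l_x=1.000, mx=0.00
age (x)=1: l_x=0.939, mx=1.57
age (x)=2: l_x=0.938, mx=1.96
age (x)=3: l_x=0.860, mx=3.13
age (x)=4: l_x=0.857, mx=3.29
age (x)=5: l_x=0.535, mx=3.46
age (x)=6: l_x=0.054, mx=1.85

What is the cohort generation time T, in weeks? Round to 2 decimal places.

3.19

lx·mx: 0, 1.47423, 1.83848, 2.6918, 2.81953, 1.8511, 0.0999 → R0 = 10.77504
x·lx·mx: 0, 1.47423, 3.67696, 8.0754, 11.27812, 9.2555, 0.5994 → Σ = 34.35961
T = 34.35961 / 10.77504 = 3.188815… → 3.19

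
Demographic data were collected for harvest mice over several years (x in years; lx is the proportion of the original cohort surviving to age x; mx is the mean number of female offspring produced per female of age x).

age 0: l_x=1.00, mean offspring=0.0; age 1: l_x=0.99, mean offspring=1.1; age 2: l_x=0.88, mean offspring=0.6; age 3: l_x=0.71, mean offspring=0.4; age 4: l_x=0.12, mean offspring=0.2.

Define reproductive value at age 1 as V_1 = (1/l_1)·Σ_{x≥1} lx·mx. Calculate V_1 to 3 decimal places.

lx·mx for x ≥ 1: 1.089, 0.528, 0.284, 0.024 → sum = 1.925
V_1 = 1.925 / l_1 = 1.925 / 0.99 = 1.944444… → 1.944

1.944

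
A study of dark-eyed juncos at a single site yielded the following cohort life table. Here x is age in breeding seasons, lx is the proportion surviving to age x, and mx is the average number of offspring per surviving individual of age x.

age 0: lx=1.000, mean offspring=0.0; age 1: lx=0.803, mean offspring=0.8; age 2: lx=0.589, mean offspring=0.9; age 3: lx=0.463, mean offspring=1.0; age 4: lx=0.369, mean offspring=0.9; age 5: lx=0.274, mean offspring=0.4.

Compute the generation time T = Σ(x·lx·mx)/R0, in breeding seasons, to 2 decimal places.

lx·mx: 0, 0.6424, 0.5301, 0.463, 0.3321, 0.1096 → R0 = 2.0772
x·lx·mx: 0, 0.6424, 1.0602, 1.389, 1.3284, 0.548 → Σ = 4.968
T = 4.968 / 2.0772 = 2.391681… → 2.39

2.39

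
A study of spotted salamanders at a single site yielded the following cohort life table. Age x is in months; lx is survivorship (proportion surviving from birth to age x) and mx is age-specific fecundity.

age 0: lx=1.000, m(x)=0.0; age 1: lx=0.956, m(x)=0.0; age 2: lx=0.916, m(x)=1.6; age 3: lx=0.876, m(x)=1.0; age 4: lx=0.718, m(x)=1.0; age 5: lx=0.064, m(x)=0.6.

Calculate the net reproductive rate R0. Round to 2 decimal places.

3.10

lx·mx by age: 0, 0, 1.4656, 0.876, 0.718, 0.0384
R0 = Σ lx·mx = 3.098 → 3.10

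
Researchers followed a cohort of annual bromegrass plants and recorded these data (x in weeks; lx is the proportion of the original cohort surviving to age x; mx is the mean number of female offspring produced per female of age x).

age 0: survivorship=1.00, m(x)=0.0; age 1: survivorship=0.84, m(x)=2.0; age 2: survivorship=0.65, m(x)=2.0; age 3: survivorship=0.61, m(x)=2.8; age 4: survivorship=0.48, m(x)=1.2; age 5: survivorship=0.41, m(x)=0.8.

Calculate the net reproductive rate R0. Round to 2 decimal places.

lx·mx by age: 0, 1.68, 1.3, 1.708, 0.576, 0.328
R0 = Σ lx·mx = 5.592 → 5.59

5.59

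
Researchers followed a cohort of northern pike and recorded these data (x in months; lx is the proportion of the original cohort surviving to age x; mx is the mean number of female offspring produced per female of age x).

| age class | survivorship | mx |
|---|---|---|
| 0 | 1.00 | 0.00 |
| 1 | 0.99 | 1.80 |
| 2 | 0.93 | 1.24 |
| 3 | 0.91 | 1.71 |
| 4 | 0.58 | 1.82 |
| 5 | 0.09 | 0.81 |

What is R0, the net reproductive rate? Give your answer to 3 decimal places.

5.620

lx·mx by age: 0, 1.782, 1.1532, 1.5561, 1.0556, 0.0729
R0 = Σ lx·mx = 5.6198 → 5.620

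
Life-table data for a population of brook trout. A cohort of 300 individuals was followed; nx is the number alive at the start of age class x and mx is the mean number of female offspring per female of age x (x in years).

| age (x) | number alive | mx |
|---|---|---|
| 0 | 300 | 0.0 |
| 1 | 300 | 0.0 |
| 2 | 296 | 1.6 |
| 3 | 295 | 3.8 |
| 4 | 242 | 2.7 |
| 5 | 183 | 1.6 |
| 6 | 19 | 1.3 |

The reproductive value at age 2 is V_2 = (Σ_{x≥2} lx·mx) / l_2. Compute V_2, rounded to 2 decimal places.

lx = nx/n0 = nx/300: 1, 1, 0.98667…, 0.98333…, 0.80667…, 0.61, 0.06333…
lx·mx for x ≥ 2: 1.578667…, 3.736667…, 2.178…, 0.976, 0.082333… → sum = 8.551667…
V_2 = 8.551667… / l_2 = 8.551667… / 0.986667… = 8.66723… → 8.67

8.67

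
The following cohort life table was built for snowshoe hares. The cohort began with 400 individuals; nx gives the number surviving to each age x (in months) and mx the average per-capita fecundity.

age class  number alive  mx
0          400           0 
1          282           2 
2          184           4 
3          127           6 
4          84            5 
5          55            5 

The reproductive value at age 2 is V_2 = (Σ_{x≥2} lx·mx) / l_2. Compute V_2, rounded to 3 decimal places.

lx = nx/n0 = nx/400: 1, 0.705, 0.46, 0.3175, 0.21, 0.1375
lx·mx for x ≥ 2: 1.84, 1.905, 1.05, 0.6875 → sum = 5.4825
V_2 = 5.4825 / l_2 = 5.4825 / 0.46 = 11.918478… → 11.918

11.918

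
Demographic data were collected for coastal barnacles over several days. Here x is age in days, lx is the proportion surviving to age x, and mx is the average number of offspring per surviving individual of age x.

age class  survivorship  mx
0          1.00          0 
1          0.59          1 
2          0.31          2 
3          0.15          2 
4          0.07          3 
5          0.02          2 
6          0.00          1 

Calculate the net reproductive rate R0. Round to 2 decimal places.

lx·mx by age: 0, 0.59, 0.62, 0.3, 0.21, 0.04, 0
R0 = Σ lx·mx = 1.76 → 1.76

1.76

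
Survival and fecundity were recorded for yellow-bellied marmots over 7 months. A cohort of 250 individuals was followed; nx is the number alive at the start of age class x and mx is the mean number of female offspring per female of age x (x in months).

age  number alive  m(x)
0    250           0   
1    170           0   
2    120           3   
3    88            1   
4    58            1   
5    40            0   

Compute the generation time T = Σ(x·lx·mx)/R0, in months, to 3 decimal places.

2.403

lx = nx/n0 = nx/250: 1, 0.68, 0.48, 0.352, 0.232, 0.16
lx·mx: 0, 0, 1.44, 0.352, 0.232, 0 → R0 = 2.024
x·lx·mx: 0, 0, 2.88, 1.056, 0.928, 0 → Σ = 4.864
T = 4.864 / 2.024 = 2.403162… → 2.403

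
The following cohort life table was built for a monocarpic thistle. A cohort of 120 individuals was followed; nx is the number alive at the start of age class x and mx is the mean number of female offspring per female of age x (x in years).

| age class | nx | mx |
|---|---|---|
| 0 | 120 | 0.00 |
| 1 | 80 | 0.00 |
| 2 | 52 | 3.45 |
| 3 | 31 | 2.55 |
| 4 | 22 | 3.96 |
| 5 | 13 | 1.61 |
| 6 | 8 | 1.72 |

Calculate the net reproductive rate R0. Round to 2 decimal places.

lx = nx/n0 = nx/120: 1, 0.66667…, 0.43333…, 0.25833…, 0.18333…, 0.10833…, 0.06667…
lx·mx by age: 0, 0, 1.495…, 0.65875…, 0.726…, 0.174417…, 0.114667…
R0 = Σ lx·mx = 3.168833… → 3.17

3.17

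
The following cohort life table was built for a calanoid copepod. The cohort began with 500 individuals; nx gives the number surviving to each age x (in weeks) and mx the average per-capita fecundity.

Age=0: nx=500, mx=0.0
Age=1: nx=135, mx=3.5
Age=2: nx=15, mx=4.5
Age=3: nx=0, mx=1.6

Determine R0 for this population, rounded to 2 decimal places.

lx = nx/n0 = nx/500: 1, 0.27, 0.03, 0
lx·mx by age: 0, 0.945, 0.135, 0
R0 = Σ lx·mx = 1.08 → 1.08

1.08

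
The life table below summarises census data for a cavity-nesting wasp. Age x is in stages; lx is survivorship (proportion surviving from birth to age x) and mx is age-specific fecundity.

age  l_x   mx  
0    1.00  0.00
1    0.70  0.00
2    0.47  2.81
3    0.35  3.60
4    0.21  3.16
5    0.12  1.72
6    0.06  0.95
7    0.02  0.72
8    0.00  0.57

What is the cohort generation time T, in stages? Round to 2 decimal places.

lx·mx: 0, 0, 1.3207, 1.26, 0.6636, 0.2064, 0.057, 0.0144, 0 → R0 = 3.5221
x·lx·mx: 0, 0, 2.6414, 3.78, 2.6544, 1.032, 0.342, 0.1008, 0 → Σ = 10.5506
T = 10.5506 / 3.5221 = 2.995542… → 3.00

3.00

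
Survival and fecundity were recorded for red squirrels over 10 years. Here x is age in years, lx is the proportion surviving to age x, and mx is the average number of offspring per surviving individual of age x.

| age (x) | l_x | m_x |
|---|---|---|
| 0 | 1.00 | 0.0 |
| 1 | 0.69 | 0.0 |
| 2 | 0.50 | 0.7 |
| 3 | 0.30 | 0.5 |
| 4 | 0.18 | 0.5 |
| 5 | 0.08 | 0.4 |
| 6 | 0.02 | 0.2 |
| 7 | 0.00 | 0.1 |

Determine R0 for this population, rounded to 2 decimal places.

lx·mx by age: 0, 0, 0.35, 0.15, 0.09, 0.032, 0.004, 0
R0 = Σ lx·mx = 0.626 → 0.63

0.63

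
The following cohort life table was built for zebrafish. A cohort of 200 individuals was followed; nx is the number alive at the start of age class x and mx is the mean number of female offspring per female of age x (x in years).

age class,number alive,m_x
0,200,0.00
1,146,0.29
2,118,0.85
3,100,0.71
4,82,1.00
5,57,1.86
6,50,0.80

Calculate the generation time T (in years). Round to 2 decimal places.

lx = nx/n0 = nx/200: 1, 0.73, 0.59, 0.5, 0.41, 0.285, 0.25
lx·mx: 0, 0.2117, 0.5015, 0.355, 0.41, 0.5301, 0.2 → R0 = 2.2083
x·lx·mx: 0, 0.2117, 1.003, 1.065, 1.64, 2.6505, 1.2 → Σ = 7.7702
T = 7.7702 / 2.2083 = 3.518634… → 3.52

3.52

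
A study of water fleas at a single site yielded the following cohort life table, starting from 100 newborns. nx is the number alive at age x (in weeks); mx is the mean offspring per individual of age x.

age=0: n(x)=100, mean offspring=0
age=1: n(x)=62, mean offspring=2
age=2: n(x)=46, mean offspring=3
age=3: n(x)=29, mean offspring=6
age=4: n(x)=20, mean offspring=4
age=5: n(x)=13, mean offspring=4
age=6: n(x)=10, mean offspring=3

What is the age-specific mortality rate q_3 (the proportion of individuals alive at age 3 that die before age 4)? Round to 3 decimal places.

lx = nx/n0 = nx/100: 1, 0.62, 0.46, 0.29, 0.2, 0.13, 0.1
q_3 = (l_3 − l_4) / l_3 = (0.29 − 0.2) / 0.29
     = 0.09 / 0.29 = 0.310345… → 0.310

0.310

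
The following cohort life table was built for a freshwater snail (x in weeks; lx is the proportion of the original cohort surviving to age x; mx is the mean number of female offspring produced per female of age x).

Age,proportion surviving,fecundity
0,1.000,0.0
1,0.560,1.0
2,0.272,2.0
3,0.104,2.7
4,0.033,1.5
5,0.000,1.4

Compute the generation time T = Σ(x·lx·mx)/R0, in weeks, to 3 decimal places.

lx·mx: 0, 0.56, 0.544, 0.2808, 0.0495, 0 → R0 = 1.4343
x·lx·mx: 0, 0.56, 1.088, 0.8424, 0.198, 0 → Σ = 2.6884
T = 2.6884 / 1.4343 = 1.874364… → 1.874

1.874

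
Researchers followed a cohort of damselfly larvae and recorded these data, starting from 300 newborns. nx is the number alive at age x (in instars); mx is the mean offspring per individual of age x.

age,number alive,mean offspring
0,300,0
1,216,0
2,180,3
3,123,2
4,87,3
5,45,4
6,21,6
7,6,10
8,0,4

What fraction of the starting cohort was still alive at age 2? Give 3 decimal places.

l_2 = n_2/n_0 = 180/300 = 0.6 → 0.600

0.600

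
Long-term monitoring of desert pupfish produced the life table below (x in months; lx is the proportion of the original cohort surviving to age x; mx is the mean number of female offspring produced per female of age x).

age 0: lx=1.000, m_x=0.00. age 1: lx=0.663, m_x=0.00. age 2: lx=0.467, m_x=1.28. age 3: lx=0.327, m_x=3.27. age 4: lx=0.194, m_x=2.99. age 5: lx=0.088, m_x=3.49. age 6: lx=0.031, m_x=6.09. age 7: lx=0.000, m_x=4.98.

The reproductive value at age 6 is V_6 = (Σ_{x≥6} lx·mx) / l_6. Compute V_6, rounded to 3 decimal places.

lx·mx for x ≥ 6: 0.18879, 0 → sum = 0.18879
V_6 = 0.18879 / l_6 = 0.18879 / 0.031 = 6.09 → 6.090

6.090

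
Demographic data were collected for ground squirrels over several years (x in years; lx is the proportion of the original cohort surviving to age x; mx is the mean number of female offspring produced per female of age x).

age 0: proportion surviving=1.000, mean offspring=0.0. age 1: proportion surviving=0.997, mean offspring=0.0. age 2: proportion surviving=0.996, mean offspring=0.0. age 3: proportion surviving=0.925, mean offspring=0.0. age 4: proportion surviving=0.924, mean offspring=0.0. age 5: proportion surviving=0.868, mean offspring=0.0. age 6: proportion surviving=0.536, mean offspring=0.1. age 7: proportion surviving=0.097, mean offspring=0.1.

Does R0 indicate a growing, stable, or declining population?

R0 = Σ lx·mx = 0 + 0 + 0 + 0 + 0 + 0 + 0.0536 + 0.0097 = 0.0633
R0 < 1, so the population is declining.

declining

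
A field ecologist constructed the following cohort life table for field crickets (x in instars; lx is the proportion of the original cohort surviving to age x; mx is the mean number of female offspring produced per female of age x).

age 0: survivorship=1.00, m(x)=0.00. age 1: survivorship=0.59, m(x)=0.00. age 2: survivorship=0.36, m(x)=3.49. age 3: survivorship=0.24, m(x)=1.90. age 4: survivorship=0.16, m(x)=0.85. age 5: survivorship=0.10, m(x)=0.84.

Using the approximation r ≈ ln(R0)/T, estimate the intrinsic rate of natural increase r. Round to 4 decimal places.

R0 = Σ lx·mx = 0 + 0 + 1.2564 + 0.456 + 0.136 + 0.084 = 1.9324
Σ x·lx·mx = 4.8448; T = 4.8448/1.9324 = 2.50714…
r ≈ ln(R0)/T = ln(1.9324)/2.50714… = 0.262755… → 0.2628

0.2628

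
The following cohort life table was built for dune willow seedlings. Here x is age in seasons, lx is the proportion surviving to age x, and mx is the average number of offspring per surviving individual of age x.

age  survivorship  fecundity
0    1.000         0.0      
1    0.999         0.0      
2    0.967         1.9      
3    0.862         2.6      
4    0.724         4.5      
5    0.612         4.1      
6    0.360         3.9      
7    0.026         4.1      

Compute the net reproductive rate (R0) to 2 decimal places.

lx·mx by age: 0, 0, 1.8373, 2.2412, 3.258, 2.5092, 1.404, 0.1066
R0 = Σ lx·mx = 11.3563 → 11.36

11.36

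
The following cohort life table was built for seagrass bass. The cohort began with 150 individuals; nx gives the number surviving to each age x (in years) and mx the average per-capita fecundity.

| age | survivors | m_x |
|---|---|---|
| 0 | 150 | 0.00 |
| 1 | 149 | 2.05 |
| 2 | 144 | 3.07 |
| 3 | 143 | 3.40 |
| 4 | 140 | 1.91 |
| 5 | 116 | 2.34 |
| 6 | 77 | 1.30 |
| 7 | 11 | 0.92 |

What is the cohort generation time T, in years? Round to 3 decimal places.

lx = nx/n0 = nx/150: 1, 0.99333…, 0.96, 0.95333…, 0.93333…, 0.77333…, 0.51333…, 0.07333…
lx·mx: 0, 2.036333…, 2.9472, 3.241333…, 1.782667…, 1.8096…, 0.667333…, 0.067467… → R0 = 12.551933…
x·lx·mx: 0, 2.036333…, 5.8944, 9.724…, 7.130667…, 9.048…, 4.004…, 0.472267… → Σ = 38.309667…
T = 38.309667… / 12.551933… = 3.052093… → 3.052

3.052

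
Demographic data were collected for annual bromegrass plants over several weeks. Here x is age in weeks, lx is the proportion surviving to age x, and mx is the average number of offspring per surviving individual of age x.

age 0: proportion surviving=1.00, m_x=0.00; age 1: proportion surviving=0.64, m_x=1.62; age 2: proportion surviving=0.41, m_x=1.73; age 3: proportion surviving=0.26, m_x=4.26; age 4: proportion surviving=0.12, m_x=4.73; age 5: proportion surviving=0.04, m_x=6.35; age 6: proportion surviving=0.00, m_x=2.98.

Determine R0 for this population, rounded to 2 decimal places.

lx·mx by age: 0, 1.0368, 0.7093, 1.1076, 0.5676, 0.254, 0
R0 = Σ lx·mx = 3.6753 → 3.68

3.68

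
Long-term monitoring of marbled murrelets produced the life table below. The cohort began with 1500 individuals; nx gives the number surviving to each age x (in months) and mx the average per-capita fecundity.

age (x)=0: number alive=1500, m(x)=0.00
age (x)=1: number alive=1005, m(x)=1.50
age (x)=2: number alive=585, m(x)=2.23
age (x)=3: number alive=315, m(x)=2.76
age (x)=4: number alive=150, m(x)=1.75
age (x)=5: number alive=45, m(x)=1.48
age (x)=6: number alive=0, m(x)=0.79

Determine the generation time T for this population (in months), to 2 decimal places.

2.02

lx = nx/n0 = nx/1500: 1, 0.67, 0.39, 0.21, 0.1, 0.03, 0
lx·mx: 0, 1.005, 0.8697, 0.5796, 0.175, 0.0444, 0 → R0 = 2.6737
x·lx·mx: 0, 1.005, 1.7394, 1.7388, 0.7, 0.222, 0 → Σ = 5.4052
T = 5.4052 / 2.6737 = 2.021618… → 2.02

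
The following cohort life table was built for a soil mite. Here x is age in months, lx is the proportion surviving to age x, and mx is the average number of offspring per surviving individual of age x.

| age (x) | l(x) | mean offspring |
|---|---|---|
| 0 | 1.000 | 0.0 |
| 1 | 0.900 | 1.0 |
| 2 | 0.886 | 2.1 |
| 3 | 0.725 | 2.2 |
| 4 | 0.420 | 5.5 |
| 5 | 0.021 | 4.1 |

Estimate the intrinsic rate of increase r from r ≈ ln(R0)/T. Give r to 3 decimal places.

0.676

R0 = Σ lx·mx = 0 + 0.9 + 1.8606 + 1.595 + 2.31 + 0.0861 = 6.7517
Σ x·lx·mx = 19.0767; T = 19.0767/6.7517 = 2.82547…
r ≈ ln(R0)/T = ln(6.7517)/2.82547… = 0.67592… → 0.676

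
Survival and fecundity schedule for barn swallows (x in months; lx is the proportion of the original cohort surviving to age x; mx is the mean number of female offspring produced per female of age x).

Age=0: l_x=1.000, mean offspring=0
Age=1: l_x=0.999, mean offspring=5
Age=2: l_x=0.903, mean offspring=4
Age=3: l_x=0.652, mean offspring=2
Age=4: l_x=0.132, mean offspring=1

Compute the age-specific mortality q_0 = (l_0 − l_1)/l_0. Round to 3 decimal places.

q_0 = (l_0 − l_1) / l_0 = (1 − 0.999) / 1
     = 0.001 / 1 = 0.001 → 0.001

0.001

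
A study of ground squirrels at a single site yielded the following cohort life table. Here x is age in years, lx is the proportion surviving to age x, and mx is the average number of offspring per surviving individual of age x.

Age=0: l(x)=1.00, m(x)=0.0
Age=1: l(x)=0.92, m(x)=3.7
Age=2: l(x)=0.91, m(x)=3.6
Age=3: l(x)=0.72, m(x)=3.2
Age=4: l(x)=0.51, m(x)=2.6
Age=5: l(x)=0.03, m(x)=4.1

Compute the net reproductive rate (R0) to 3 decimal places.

lx·mx by age: 0, 3.404, 3.276, 2.304, 1.326, 0.123
R0 = Σ lx·mx = 10.433 → 10.433

10.433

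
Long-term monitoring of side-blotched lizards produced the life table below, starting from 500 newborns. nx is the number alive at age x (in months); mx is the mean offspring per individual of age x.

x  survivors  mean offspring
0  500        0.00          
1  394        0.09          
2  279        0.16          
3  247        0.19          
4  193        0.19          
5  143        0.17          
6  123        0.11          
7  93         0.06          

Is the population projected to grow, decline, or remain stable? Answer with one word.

lx = nx/n0 = nx/500: 1, 0.788, 0.558, 0.494, 0.386, 0.286, 0.246, 0.186
R0 = Σ lx·mx = 0 + 0.07092 + 0.08928 + 0.09386 + 0.07334 + 0.04862 + 0.02706 + 0.01116 = 0.41424
R0 < 1, so the population is declining.

declining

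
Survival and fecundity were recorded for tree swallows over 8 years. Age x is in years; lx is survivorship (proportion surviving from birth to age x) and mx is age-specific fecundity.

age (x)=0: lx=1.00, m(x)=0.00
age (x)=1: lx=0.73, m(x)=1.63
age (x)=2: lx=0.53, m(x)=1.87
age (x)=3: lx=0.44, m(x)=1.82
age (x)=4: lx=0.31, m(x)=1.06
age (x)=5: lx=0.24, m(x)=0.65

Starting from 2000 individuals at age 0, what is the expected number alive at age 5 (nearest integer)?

Expected survivors = N0 · l_5 = 2000 × 0.24 = 480 → 480

480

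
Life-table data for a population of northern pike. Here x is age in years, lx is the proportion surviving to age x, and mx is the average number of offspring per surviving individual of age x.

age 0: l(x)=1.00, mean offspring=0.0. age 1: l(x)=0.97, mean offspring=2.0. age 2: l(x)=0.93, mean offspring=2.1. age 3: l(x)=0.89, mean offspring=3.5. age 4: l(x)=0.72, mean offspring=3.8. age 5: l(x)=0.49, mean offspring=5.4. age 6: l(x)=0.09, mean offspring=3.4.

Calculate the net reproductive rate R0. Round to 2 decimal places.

12.70

lx·mx by age: 0, 1.94, 1.953, 3.115, 2.736, 2.646, 0.306
R0 = Σ lx·mx = 12.696 → 12.70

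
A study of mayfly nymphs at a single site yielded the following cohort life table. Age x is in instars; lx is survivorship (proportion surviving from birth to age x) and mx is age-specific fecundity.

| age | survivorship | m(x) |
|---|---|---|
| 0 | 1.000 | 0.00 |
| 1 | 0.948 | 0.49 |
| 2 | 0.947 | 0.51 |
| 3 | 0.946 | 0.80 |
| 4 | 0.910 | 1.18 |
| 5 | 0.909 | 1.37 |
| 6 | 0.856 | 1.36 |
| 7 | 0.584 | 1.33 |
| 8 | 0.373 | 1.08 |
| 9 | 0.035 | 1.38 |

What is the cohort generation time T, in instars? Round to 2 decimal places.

lx·mx: 0, 0.46452, 0.48297, 0.7568, 1.0738, 1.24533, 1.16416, 0.77672, 0.40284, 0.0483 → R0 = 6.41544
x·lx·mx: 0, 0.46452, 0.96594, 2.2704, 4.2952, 6.22665, 6.98496, 5.43704, 3.22272, 0.4347 → Σ = 30.30213
T = 30.30213 / 6.41544 = 4.723313… → 4.72

4.72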